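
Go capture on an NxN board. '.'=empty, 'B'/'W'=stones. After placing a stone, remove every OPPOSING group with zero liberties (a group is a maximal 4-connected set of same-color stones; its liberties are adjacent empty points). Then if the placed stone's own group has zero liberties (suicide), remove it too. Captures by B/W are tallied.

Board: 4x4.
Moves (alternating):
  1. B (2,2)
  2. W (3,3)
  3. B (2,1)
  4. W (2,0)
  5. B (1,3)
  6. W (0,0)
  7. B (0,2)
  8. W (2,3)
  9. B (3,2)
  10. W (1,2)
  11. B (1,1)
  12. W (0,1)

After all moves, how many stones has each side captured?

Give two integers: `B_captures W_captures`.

Answer: 3 0

Derivation:
Move 1: B@(2,2) -> caps B=0 W=0
Move 2: W@(3,3) -> caps B=0 W=0
Move 3: B@(2,1) -> caps B=0 W=0
Move 4: W@(2,0) -> caps B=0 W=0
Move 5: B@(1,3) -> caps B=0 W=0
Move 6: W@(0,0) -> caps B=0 W=0
Move 7: B@(0,2) -> caps B=0 W=0
Move 8: W@(2,3) -> caps B=0 W=0
Move 9: B@(3,2) -> caps B=2 W=0
Move 10: W@(1,2) -> caps B=2 W=0
Move 11: B@(1,1) -> caps B=3 W=0
Move 12: W@(0,1) -> caps B=3 W=0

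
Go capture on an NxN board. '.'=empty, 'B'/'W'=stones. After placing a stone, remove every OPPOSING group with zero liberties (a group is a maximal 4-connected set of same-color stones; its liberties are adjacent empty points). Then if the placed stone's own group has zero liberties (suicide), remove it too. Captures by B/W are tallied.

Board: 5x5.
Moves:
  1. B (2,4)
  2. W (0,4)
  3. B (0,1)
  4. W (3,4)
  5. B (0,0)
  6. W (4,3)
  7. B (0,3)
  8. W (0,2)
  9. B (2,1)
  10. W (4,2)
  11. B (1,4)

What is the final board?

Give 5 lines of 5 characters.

Answer: BBWB.
....B
.B..B
....W
..WW.

Derivation:
Move 1: B@(2,4) -> caps B=0 W=0
Move 2: W@(0,4) -> caps B=0 W=0
Move 3: B@(0,1) -> caps B=0 W=0
Move 4: W@(3,4) -> caps B=0 W=0
Move 5: B@(0,0) -> caps B=0 W=0
Move 6: W@(4,3) -> caps B=0 W=0
Move 7: B@(0,3) -> caps B=0 W=0
Move 8: W@(0,2) -> caps B=0 W=0
Move 9: B@(2,1) -> caps B=0 W=0
Move 10: W@(4,2) -> caps B=0 W=0
Move 11: B@(1,4) -> caps B=1 W=0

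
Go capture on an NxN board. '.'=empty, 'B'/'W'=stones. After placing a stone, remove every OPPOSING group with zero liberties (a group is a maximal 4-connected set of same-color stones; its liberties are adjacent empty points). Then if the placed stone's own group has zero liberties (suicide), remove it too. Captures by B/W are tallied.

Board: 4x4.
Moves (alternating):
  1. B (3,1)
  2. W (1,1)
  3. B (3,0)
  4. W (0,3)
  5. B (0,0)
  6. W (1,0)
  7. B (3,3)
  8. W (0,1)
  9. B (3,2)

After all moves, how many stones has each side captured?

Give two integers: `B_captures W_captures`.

Answer: 0 1

Derivation:
Move 1: B@(3,1) -> caps B=0 W=0
Move 2: W@(1,1) -> caps B=0 W=0
Move 3: B@(3,0) -> caps B=0 W=0
Move 4: W@(0,3) -> caps B=0 W=0
Move 5: B@(0,0) -> caps B=0 W=0
Move 6: W@(1,0) -> caps B=0 W=0
Move 7: B@(3,3) -> caps B=0 W=0
Move 8: W@(0,1) -> caps B=0 W=1
Move 9: B@(3,2) -> caps B=0 W=1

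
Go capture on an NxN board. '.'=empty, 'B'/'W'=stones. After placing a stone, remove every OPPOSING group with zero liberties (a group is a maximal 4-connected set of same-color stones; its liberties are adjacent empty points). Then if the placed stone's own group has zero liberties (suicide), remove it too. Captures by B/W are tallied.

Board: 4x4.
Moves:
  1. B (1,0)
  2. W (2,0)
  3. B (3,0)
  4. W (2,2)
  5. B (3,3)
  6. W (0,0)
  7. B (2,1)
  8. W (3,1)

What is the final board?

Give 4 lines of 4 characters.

Move 1: B@(1,0) -> caps B=0 W=0
Move 2: W@(2,0) -> caps B=0 W=0
Move 3: B@(3,0) -> caps B=0 W=0
Move 4: W@(2,2) -> caps B=0 W=0
Move 5: B@(3,3) -> caps B=0 W=0
Move 6: W@(0,0) -> caps B=0 W=0
Move 7: B@(2,1) -> caps B=1 W=0
Move 8: W@(3,1) -> caps B=1 W=0

Answer: W...
B...
.BW.
BW.B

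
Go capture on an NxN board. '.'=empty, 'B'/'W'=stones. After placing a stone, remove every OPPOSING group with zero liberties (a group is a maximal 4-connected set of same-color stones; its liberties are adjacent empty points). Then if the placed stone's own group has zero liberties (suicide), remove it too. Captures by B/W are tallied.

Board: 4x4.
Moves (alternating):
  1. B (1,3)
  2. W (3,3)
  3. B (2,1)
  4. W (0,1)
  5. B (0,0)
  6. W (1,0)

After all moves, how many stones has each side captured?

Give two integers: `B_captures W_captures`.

Move 1: B@(1,3) -> caps B=0 W=0
Move 2: W@(3,3) -> caps B=0 W=0
Move 3: B@(2,1) -> caps B=0 W=0
Move 4: W@(0,1) -> caps B=0 W=0
Move 5: B@(0,0) -> caps B=0 W=0
Move 6: W@(1,0) -> caps B=0 W=1

Answer: 0 1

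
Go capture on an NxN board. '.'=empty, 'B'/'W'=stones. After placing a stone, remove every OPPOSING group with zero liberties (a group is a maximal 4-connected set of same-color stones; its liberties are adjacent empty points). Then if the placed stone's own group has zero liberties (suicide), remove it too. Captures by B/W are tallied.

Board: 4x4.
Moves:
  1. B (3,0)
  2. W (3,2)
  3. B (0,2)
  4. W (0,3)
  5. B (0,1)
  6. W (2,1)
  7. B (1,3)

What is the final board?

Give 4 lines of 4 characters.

Move 1: B@(3,0) -> caps B=0 W=0
Move 2: W@(3,2) -> caps B=0 W=0
Move 3: B@(0,2) -> caps B=0 W=0
Move 4: W@(0,3) -> caps B=0 W=0
Move 5: B@(0,1) -> caps B=0 W=0
Move 6: W@(2,1) -> caps B=0 W=0
Move 7: B@(1,3) -> caps B=1 W=0

Answer: .BB.
...B
.W..
B.W.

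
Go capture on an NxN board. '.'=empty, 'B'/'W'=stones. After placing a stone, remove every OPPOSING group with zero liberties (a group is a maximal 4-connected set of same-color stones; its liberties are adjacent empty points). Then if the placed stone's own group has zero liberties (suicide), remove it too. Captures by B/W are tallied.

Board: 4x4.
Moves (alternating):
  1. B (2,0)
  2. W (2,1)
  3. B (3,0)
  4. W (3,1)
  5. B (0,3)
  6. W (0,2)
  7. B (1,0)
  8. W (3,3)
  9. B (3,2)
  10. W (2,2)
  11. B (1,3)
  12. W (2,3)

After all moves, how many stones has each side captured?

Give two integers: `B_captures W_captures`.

Answer: 0 1

Derivation:
Move 1: B@(2,0) -> caps B=0 W=0
Move 2: W@(2,1) -> caps B=0 W=0
Move 3: B@(3,0) -> caps B=0 W=0
Move 4: W@(3,1) -> caps B=0 W=0
Move 5: B@(0,3) -> caps B=0 W=0
Move 6: W@(0,2) -> caps B=0 W=0
Move 7: B@(1,0) -> caps B=0 W=0
Move 8: W@(3,3) -> caps B=0 W=0
Move 9: B@(3,2) -> caps B=0 W=0
Move 10: W@(2,2) -> caps B=0 W=1
Move 11: B@(1,3) -> caps B=0 W=1
Move 12: W@(2,3) -> caps B=0 W=1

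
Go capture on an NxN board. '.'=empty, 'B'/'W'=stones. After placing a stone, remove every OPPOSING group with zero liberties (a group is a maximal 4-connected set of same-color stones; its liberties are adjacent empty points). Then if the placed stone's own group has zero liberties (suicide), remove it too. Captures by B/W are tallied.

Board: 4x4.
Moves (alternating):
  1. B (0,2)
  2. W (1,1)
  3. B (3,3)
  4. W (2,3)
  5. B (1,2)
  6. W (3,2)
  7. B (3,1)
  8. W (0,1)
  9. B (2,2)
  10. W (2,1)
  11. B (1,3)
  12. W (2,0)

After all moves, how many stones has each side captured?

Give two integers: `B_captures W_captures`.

Answer: 0 1

Derivation:
Move 1: B@(0,2) -> caps B=0 W=0
Move 2: W@(1,1) -> caps B=0 W=0
Move 3: B@(3,3) -> caps B=0 W=0
Move 4: W@(2,3) -> caps B=0 W=0
Move 5: B@(1,2) -> caps B=0 W=0
Move 6: W@(3,2) -> caps B=0 W=1
Move 7: B@(3,1) -> caps B=0 W=1
Move 8: W@(0,1) -> caps B=0 W=1
Move 9: B@(2,2) -> caps B=0 W=1
Move 10: W@(2,1) -> caps B=0 W=1
Move 11: B@(1,3) -> caps B=0 W=1
Move 12: W@(2,0) -> caps B=0 W=1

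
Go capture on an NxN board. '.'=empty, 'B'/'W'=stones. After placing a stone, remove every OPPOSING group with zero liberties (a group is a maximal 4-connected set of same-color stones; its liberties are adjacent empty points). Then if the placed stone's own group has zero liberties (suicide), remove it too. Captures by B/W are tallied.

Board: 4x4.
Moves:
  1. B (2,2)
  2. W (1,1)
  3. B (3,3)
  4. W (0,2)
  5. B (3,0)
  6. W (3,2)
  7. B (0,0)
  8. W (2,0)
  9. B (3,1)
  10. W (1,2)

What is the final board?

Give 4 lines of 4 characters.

Move 1: B@(2,2) -> caps B=0 W=0
Move 2: W@(1,1) -> caps B=0 W=0
Move 3: B@(3,3) -> caps B=0 W=0
Move 4: W@(0,2) -> caps B=0 W=0
Move 5: B@(3,0) -> caps B=0 W=0
Move 6: W@(3,2) -> caps B=0 W=0
Move 7: B@(0,0) -> caps B=0 W=0
Move 8: W@(2,0) -> caps B=0 W=0
Move 9: B@(3,1) -> caps B=1 W=0
Move 10: W@(1,2) -> caps B=1 W=0

Answer: B.W.
.WW.
W.B.
BB.B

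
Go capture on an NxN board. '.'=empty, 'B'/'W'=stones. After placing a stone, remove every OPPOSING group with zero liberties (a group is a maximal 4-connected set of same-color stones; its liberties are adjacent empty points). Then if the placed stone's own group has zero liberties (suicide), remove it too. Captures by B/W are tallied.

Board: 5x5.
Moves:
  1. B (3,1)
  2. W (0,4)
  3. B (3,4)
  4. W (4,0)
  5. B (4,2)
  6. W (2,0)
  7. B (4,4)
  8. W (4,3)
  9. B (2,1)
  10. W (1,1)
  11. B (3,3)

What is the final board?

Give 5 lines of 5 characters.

Answer: ....W
.W...
WB...
.B.BB
W.B.B

Derivation:
Move 1: B@(3,1) -> caps B=0 W=0
Move 2: W@(0,4) -> caps B=0 W=0
Move 3: B@(3,4) -> caps B=0 W=0
Move 4: W@(4,0) -> caps B=0 W=0
Move 5: B@(4,2) -> caps B=0 W=0
Move 6: W@(2,0) -> caps B=0 W=0
Move 7: B@(4,4) -> caps B=0 W=0
Move 8: W@(4,3) -> caps B=0 W=0
Move 9: B@(2,1) -> caps B=0 W=0
Move 10: W@(1,1) -> caps B=0 W=0
Move 11: B@(3,3) -> caps B=1 W=0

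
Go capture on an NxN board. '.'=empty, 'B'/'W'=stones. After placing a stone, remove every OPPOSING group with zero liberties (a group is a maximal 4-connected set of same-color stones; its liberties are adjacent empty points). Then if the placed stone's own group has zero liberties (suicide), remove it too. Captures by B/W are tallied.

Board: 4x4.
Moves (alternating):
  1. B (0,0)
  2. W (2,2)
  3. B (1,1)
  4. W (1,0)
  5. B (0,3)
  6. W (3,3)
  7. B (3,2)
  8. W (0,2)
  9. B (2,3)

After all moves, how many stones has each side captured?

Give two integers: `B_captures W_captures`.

Move 1: B@(0,0) -> caps B=0 W=0
Move 2: W@(2,2) -> caps B=0 W=0
Move 3: B@(1,1) -> caps B=0 W=0
Move 4: W@(1,0) -> caps B=0 W=0
Move 5: B@(0,3) -> caps B=0 W=0
Move 6: W@(3,3) -> caps B=0 W=0
Move 7: B@(3,2) -> caps B=0 W=0
Move 8: W@(0,2) -> caps B=0 W=0
Move 9: B@(2,3) -> caps B=1 W=0

Answer: 1 0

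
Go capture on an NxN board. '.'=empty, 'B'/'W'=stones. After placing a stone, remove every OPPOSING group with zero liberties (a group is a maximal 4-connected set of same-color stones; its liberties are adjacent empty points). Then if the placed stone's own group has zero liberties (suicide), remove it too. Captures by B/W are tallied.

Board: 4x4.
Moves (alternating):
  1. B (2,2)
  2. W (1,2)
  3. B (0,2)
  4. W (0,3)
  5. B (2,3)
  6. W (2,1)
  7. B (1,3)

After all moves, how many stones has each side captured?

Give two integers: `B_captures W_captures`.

Move 1: B@(2,2) -> caps B=0 W=0
Move 2: W@(1,2) -> caps B=0 W=0
Move 3: B@(0,2) -> caps B=0 W=0
Move 4: W@(0,3) -> caps B=0 W=0
Move 5: B@(2,3) -> caps B=0 W=0
Move 6: W@(2,1) -> caps B=0 W=0
Move 7: B@(1,3) -> caps B=1 W=0

Answer: 1 0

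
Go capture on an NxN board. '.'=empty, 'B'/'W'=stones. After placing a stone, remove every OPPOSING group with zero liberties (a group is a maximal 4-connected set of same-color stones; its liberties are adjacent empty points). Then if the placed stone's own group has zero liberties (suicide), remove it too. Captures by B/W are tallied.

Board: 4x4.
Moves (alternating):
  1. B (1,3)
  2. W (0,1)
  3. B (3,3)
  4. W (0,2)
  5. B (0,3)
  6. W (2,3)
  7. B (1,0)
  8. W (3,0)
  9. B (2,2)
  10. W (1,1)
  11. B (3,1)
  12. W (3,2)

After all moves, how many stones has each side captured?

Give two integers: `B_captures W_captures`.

Answer: 1 0

Derivation:
Move 1: B@(1,3) -> caps B=0 W=0
Move 2: W@(0,1) -> caps B=0 W=0
Move 3: B@(3,3) -> caps B=0 W=0
Move 4: W@(0,2) -> caps B=0 W=0
Move 5: B@(0,3) -> caps B=0 W=0
Move 6: W@(2,3) -> caps B=0 W=0
Move 7: B@(1,0) -> caps B=0 W=0
Move 8: W@(3,0) -> caps B=0 W=0
Move 9: B@(2,2) -> caps B=1 W=0
Move 10: W@(1,1) -> caps B=1 W=0
Move 11: B@(3,1) -> caps B=1 W=0
Move 12: W@(3,2) -> caps B=1 W=0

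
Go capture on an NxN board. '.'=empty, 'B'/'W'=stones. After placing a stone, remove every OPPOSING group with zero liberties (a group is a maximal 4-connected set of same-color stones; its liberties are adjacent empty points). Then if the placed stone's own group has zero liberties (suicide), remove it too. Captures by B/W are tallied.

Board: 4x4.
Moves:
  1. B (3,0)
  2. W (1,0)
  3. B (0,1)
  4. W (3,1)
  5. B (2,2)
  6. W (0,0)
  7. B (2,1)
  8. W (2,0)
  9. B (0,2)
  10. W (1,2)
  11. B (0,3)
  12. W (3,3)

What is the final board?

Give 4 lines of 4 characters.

Move 1: B@(3,0) -> caps B=0 W=0
Move 2: W@(1,0) -> caps B=0 W=0
Move 3: B@(0,1) -> caps B=0 W=0
Move 4: W@(3,1) -> caps B=0 W=0
Move 5: B@(2,2) -> caps B=0 W=0
Move 6: W@(0,0) -> caps B=0 W=0
Move 7: B@(2,1) -> caps B=0 W=0
Move 8: W@(2,0) -> caps B=0 W=1
Move 9: B@(0,2) -> caps B=0 W=1
Move 10: W@(1,2) -> caps B=0 W=1
Move 11: B@(0,3) -> caps B=0 W=1
Move 12: W@(3,3) -> caps B=0 W=1

Answer: WBBB
W.W.
WBB.
.W.W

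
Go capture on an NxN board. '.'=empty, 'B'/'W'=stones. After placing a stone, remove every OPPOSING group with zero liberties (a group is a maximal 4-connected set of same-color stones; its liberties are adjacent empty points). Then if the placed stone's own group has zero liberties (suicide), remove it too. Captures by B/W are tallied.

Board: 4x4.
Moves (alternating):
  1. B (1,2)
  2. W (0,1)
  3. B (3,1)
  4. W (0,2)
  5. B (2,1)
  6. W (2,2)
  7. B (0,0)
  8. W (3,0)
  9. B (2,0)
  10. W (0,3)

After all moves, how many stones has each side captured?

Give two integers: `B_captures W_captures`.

Answer: 1 0

Derivation:
Move 1: B@(1,2) -> caps B=0 W=0
Move 2: W@(0,1) -> caps B=0 W=0
Move 3: B@(3,1) -> caps B=0 W=0
Move 4: W@(0,2) -> caps B=0 W=0
Move 5: B@(2,1) -> caps B=0 W=0
Move 6: W@(2,2) -> caps B=0 W=0
Move 7: B@(0,0) -> caps B=0 W=0
Move 8: W@(3,0) -> caps B=0 W=0
Move 9: B@(2,0) -> caps B=1 W=0
Move 10: W@(0,3) -> caps B=1 W=0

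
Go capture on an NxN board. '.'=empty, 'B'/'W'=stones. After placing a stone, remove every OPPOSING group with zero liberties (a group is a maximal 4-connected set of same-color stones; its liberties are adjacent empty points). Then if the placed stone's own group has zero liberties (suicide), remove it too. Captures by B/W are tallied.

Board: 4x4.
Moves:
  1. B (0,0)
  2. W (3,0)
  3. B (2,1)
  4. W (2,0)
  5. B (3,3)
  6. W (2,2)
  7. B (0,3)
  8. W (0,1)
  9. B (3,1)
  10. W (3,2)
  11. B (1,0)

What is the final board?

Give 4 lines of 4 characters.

Move 1: B@(0,0) -> caps B=0 W=0
Move 2: W@(3,0) -> caps B=0 W=0
Move 3: B@(2,1) -> caps B=0 W=0
Move 4: W@(2,0) -> caps B=0 W=0
Move 5: B@(3,3) -> caps B=0 W=0
Move 6: W@(2,2) -> caps B=0 W=0
Move 7: B@(0,3) -> caps B=0 W=0
Move 8: W@(0,1) -> caps B=0 W=0
Move 9: B@(3,1) -> caps B=0 W=0
Move 10: W@(3,2) -> caps B=0 W=0
Move 11: B@(1,0) -> caps B=2 W=0

Answer: BW.B
B...
.BW.
.BWB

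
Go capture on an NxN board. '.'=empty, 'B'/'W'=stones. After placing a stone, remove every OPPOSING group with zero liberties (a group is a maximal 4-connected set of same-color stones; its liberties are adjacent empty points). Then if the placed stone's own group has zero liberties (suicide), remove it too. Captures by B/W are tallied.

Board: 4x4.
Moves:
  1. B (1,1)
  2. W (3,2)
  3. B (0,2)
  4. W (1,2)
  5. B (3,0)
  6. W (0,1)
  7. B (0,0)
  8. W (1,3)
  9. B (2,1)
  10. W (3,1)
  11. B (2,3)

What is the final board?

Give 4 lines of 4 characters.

Move 1: B@(1,1) -> caps B=0 W=0
Move 2: W@(3,2) -> caps B=0 W=0
Move 3: B@(0,2) -> caps B=0 W=0
Move 4: W@(1,2) -> caps B=0 W=0
Move 5: B@(3,0) -> caps B=0 W=0
Move 6: W@(0,1) -> caps B=0 W=0
Move 7: B@(0,0) -> caps B=1 W=0
Move 8: W@(1,3) -> caps B=1 W=0
Move 9: B@(2,1) -> caps B=1 W=0
Move 10: W@(3,1) -> caps B=1 W=0
Move 11: B@(2,3) -> caps B=1 W=0

Answer: B.B.
.BWW
.B.B
BWW.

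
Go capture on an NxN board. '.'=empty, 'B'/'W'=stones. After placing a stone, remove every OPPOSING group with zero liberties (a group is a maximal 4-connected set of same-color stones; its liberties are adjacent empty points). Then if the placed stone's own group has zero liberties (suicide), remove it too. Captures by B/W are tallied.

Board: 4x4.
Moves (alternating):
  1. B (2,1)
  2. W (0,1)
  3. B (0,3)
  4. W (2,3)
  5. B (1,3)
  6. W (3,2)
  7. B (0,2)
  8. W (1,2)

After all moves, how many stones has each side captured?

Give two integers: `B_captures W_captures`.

Answer: 0 3

Derivation:
Move 1: B@(2,1) -> caps B=0 W=0
Move 2: W@(0,1) -> caps B=0 W=0
Move 3: B@(0,3) -> caps B=0 W=0
Move 4: W@(2,3) -> caps B=0 W=0
Move 5: B@(1,3) -> caps B=0 W=0
Move 6: W@(3,2) -> caps B=0 W=0
Move 7: B@(0,2) -> caps B=0 W=0
Move 8: W@(1,2) -> caps B=0 W=3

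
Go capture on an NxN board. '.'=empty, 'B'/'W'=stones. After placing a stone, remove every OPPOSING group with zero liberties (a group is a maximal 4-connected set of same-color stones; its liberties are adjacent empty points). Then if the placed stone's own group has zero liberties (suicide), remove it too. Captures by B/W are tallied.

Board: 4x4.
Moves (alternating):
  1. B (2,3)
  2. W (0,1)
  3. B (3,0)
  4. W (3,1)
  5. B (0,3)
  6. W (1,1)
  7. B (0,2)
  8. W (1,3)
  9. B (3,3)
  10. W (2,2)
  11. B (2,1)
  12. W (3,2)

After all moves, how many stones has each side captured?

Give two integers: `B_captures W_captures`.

Answer: 0 2

Derivation:
Move 1: B@(2,3) -> caps B=0 W=0
Move 2: W@(0,1) -> caps B=0 W=0
Move 3: B@(3,0) -> caps B=0 W=0
Move 4: W@(3,1) -> caps B=0 W=0
Move 5: B@(0,3) -> caps B=0 W=0
Move 6: W@(1,1) -> caps B=0 W=0
Move 7: B@(0,2) -> caps B=0 W=0
Move 8: W@(1,3) -> caps B=0 W=0
Move 9: B@(3,3) -> caps B=0 W=0
Move 10: W@(2,2) -> caps B=0 W=0
Move 11: B@(2,1) -> caps B=0 W=0
Move 12: W@(3,2) -> caps B=0 W=2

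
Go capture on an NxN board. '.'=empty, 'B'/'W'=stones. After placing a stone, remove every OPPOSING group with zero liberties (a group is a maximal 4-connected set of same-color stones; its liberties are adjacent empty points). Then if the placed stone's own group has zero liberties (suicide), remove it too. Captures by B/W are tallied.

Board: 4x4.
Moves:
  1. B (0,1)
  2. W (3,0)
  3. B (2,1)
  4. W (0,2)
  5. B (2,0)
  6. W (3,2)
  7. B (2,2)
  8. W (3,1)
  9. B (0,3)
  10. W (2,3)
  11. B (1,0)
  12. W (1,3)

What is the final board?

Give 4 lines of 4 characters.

Answer: .BW.
B..W
BBBW
WWW.

Derivation:
Move 1: B@(0,1) -> caps B=0 W=0
Move 2: W@(3,0) -> caps B=0 W=0
Move 3: B@(2,1) -> caps B=0 W=0
Move 4: W@(0,2) -> caps B=0 W=0
Move 5: B@(2,0) -> caps B=0 W=0
Move 6: W@(3,2) -> caps B=0 W=0
Move 7: B@(2,2) -> caps B=0 W=0
Move 8: W@(3,1) -> caps B=0 W=0
Move 9: B@(0,3) -> caps B=0 W=0
Move 10: W@(2,3) -> caps B=0 W=0
Move 11: B@(1,0) -> caps B=0 W=0
Move 12: W@(1,3) -> caps B=0 W=1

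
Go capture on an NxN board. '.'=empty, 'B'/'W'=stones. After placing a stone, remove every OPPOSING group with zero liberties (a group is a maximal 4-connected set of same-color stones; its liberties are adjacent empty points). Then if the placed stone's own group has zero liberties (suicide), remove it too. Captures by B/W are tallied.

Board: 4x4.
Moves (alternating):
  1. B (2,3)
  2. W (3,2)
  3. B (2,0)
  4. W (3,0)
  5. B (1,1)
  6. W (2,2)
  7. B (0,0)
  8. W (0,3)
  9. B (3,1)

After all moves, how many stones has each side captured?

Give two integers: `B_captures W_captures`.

Move 1: B@(2,3) -> caps B=0 W=0
Move 2: W@(3,2) -> caps B=0 W=0
Move 3: B@(2,0) -> caps B=0 W=0
Move 4: W@(3,0) -> caps B=0 W=0
Move 5: B@(1,1) -> caps B=0 W=0
Move 6: W@(2,2) -> caps B=0 W=0
Move 7: B@(0,0) -> caps B=0 W=0
Move 8: W@(0,3) -> caps B=0 W=0
Move 9: B@(3,1) -> caps B=1 W=0

Answer: 1 0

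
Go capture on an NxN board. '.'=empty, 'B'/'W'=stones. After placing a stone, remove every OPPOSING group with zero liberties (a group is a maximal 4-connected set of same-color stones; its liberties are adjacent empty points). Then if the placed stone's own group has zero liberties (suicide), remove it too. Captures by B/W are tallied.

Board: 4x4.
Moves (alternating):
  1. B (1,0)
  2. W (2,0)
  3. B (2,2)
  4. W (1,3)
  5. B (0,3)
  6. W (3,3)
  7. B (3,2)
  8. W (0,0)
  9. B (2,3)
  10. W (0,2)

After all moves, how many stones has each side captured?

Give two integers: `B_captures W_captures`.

Answer: 1 1

Derivation:
Move 1: B@(1,0) -> caps B=0 W=0
Move 2: W@(2,0) -> caps B=0 W=0
Move 3: B@(2,2) -> caps B=0 W=0
Move 4: W@(1,3) -> caps B=0 W=0
Move 5: B@(0,3) -> caps B=0 W=0
Move 6: W@(3,3) -> caps B=0 W=0
Move 7: B@(3,2) -> caps B=0 W=0
Move 8: W@(0,0) -> caps B=0 W=0
Move 9: B@(2,3) -> caps B=1 W=0
Move 10: W@(0,2) -> caps B=1 W=1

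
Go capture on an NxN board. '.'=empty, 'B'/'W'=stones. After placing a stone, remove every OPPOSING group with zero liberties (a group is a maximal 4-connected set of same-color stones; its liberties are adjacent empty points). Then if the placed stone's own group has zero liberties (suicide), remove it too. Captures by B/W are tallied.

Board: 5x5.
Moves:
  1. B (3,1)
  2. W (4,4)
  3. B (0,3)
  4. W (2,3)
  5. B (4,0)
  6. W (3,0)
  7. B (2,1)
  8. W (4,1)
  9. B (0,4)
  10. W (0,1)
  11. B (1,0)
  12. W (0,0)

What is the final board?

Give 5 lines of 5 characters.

Answer: WW.BB
B....
.B.W.
WB...
.W..W

Derivation:
Move 1: B@(3,1) -> caps B=0 W=0
Move 2: W@(4,4) -> caps B=0 W=0
Move 3: B@(0,3) -> caps B=0 W=0
Move 4: W@(2,3) -> caps B=0 W=0
Move 5: B@(4,0) -> caps B=0 W=0
Move 6: W@(3,0) -> caps B=0 W=0
Move 7: B@(2,1) -> caps B=0 W=0
Move 8: W@(4,1) -> caps B=0 W=1
Move 9: B@(0,4) -> caps B=0 W=1
Move 10: W@(0,1) -> caps B=0 W=1
Move 11: B@(1,0) -> caps B=0 W=1
Move 12: W@(0,0) -> caps B=0 W=1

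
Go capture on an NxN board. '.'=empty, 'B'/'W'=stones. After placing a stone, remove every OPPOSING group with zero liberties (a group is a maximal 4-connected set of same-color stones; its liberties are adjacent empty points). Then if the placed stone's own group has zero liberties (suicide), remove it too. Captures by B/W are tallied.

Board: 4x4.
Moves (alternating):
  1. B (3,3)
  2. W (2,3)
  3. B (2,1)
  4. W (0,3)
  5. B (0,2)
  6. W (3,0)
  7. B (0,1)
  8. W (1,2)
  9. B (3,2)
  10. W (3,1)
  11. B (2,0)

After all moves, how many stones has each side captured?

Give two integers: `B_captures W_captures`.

Answer: 2 0

Derivation:
Move 1: B@(3,3) -> caps B=0 W=0
Move 2: W@(2,3) -> caps B=0 W=0
Move 3: B@(2,1) -> caps B=0 W=0
Move 4: W@(0,3) -> caps B=0 W=0
Move 5: B@(0,2) -> caps B=0 W=0
Move 6: W@(3,0) -> caps B=0 W=0
Move 7: B@(0,1) -> caps B=0 W=0
Move 8: W@(1,2) -> caps B=0 W=0
Move 9: B@(3,2) -> caps B=0 W=0
Move 10: W@(3,1) -> caps B=0 W=0
Move 11: B@(2,0) -> caps B=2 W=0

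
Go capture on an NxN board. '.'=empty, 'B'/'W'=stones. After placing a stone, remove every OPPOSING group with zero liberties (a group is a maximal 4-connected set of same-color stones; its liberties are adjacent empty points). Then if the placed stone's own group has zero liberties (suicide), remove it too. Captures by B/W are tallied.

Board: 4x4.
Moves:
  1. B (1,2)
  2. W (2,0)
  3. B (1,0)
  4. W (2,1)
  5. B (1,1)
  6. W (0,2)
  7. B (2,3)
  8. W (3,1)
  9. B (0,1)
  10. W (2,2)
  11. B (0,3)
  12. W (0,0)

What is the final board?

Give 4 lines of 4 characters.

Answer: .B.B
BBB.
WWWB
.W..

Derivation:
Move 1: B@(1,2) -> caps B=0 W=0
Move 2: W@(2,0) -> caps B=0 W=0
Move 3: B@(1,0) -> caps B=0 W=0
Move 4: W@(2,1) -> caps B=0 W=0
Move 5: B@(1,1) -> caps B=0 W=0
Move 6: W@(0,2) -> caps B=0 W=0
Move 7: B@(2,3) -> caps B=0 W=0
Move 8: W@(3,1) -> caps B=0 W=0
Move 9: B@(0,1) -> caps B=0 W=0
Move 10: W@(2,2) -> caps B=0 W=0
Move 11: B@(0,3) -> caps B=1 W=0
Move 12: W@(0,0) -> caps B=1 W=0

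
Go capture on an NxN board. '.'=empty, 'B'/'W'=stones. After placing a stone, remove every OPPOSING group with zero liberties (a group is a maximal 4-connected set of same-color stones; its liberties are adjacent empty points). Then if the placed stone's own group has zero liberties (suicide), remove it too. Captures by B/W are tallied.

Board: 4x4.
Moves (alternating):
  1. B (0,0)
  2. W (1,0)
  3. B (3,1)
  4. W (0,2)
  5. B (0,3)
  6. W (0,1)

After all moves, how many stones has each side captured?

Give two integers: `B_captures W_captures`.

Answer: 0 1

Derivation:
Move 1: B@(0,0) -> caps B=0 W=0
Move 2: W@(1,0) -> caps B=0 W=0
Move 3: B@(3,1) -> caps B=0 W=0
Move 4: W@(0,2) -> caps B=0 W=0
Move 5: B@(0,3) -> caps B=0 W=0
Move 6: W@(0,1) -> caps B=0 W=1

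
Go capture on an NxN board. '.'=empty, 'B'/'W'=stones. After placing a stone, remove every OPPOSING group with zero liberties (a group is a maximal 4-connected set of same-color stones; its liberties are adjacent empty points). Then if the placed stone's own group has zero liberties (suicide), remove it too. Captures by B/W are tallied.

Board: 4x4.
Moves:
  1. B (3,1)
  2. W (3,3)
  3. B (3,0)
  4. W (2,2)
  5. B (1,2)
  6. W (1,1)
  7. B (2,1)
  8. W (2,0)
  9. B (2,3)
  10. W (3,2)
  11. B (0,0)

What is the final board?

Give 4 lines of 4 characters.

Move 1: B@(3,1) -> caps B=0 W=0
Move 2: W@(3,3) -> caps B=0 W=0
Move 3: B@(3,0) -> caps B=0 W=0
Move 4: W@(2,2) -> caps B=0 W=0
Move 5: B@(1,2) -> caps B=0 W=0
Move 6: W@(1,1) -> caps B=0 W=0
Move 7: B@(2,1) -> caps B=0 W=0
Move 8: W@(2,0) -> caps B=0 W=0
Move 9: B@(2,3) -> caps B=0 W=0
Move 10: W@(3,2) -> caps B=0 W=3
Move 11: B@(0,0) -> caps B=0 W=3

Answer: B...
.WB.
W.WB
..WW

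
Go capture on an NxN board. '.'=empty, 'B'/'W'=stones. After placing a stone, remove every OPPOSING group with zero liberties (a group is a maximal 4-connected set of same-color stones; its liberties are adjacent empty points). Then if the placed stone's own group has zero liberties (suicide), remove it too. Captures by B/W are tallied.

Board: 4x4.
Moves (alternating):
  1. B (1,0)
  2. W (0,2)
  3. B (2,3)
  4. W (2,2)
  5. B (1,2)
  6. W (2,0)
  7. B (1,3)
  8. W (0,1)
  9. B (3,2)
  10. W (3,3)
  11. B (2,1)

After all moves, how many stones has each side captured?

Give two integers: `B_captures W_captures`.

Answer: 1 0

Derivation:
Move 1: B@(1,0) -> caps B=0 W=0
Move 2: W@(0,2) -> caps B=0 W=0
Move 3: B@(2,3) -> caps B=0 W=0
Move 4: W@(2,2) -> caps B=0 W=0
Move 5: B@(1,2) -> caps B=0 W=0
Move 6: W@(2,0) -> caps B=0 W=0
Move 7: B@(1,3) -> caps B=0 W=0
Move 8: W@(0,1) -> caps B=0 W=0
Move 9: B@(3,2) -> caps B=0 W=0
Move 10: W@(3,3) -> caps B=0 W=0
Move 11: B@(2,1) -> caps B=1 W=0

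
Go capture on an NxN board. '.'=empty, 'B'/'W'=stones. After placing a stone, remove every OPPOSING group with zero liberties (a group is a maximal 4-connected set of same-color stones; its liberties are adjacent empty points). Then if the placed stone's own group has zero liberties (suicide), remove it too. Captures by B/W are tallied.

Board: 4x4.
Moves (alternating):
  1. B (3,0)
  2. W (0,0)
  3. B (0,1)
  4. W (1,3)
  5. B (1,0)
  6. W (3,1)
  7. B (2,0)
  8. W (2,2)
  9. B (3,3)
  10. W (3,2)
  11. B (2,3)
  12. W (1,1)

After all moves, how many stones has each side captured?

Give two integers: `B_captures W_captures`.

Answer: 1 0

Derivation:
Move 1: B@(3,0) -> caps B=0 W=0
Move 2: W@(0,0) -> caps B=0 W=0
Move 3: B@(0,1) -> caps B=0 W=0
Move 4: W@(1,3) -> caps B=0 W=0
Move 5: B@(1,0) -> caps B=1 W=0
Move 6: W@(3,1) -> caps B=1 W=0
Move 7: B@(2,0) -> caps B=1 W=0
Move 8: W@(2,2) -> caps B=1 W=0
Move 9: B@(3,3) -> caps B=1 W=0
Move 10: W@(3,2) -> caps B=1 W=0
Move 11: B@(2,3) -> caps B=1 W=0
Move 12: W@(1,1) -> caps B=1 W=0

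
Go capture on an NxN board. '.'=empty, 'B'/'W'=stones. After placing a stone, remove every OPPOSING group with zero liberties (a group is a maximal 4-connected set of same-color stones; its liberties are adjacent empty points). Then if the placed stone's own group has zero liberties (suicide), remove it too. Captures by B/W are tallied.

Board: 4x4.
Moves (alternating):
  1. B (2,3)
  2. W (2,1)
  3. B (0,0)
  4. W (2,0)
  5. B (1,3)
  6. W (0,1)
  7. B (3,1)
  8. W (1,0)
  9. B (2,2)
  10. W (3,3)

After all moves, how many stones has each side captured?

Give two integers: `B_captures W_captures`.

Move 1: B@(2,3) -> caps B=0 W=0
Move 2: W@(2,1) -> caps B=0 W=0
Move 3: B@(0,0) -> caps B=0 W=0
Move 4: W@(2,0) -> caps B=0 W=0
Move 5: B@(1,3) -> caps B=0 W=0
Move 6: W@(0,1) -> caps B=0 W=0
Move 7: B@(3,1) -> caps B=0 W=0
Move 8: W@(1,0) -> caps B=0 W=1
Move 9: B@(2,2) -> caps B=0 W=1
Move 10: W@(3,3) -> caps B=0 W=1

Answer: 0 1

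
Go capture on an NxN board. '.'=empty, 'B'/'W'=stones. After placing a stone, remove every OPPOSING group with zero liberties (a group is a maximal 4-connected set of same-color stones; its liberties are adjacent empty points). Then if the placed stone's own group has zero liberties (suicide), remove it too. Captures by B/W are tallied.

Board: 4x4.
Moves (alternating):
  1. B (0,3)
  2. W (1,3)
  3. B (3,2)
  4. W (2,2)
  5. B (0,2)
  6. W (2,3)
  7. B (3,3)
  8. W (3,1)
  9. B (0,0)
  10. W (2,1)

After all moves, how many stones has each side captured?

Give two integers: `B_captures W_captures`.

Answer: 0 2

Derivation:
Move 1: B@(0,3) -> caps B=0 W=0
Move 2: W@(1,3) -> caps B=0 W=0
Move 3: B@(3,2) -> caps B=0 W=0
Move 4: W@(2,2) -> caps B=0 W=0
Move 5: B@(0,2) -> caps B=0 W=0
Move 6: W@(2,3) -> caps B=0 W=0
Move 7: B@(3,3) -> caps B=0 W=0
Move 8: W@(3,1) -> caps B=0 W=2
Move 9: B@(0,0) -> caps B=0 W=2
Move 10: W@(2,1) -> caps B=0 W=2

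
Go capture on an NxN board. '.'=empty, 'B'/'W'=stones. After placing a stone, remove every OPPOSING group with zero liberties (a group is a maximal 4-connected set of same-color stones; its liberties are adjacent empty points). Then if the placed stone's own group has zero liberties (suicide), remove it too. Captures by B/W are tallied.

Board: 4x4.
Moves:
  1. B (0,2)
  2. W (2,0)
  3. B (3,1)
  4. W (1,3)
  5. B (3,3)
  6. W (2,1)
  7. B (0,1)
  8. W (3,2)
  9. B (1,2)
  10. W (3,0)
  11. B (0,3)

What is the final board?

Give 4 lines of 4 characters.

Move 1: B@(0,2) -> caps B=0 W=0
Move 2: W@(2,0) -> caps B=0 W=0
Move 3: B@(3,1) -> caps B=0 W=0
Move 4: W@(1,3) -> caps B=0 W=0
Move 5: B@(3,3) -> caps B=0 W=0
Move 6: W@(2,1) -> caps B=0 W=0
Move 7: B@(0,1) -> caps B=0 W=0
Move 8: W@(3,2) -> caps B=0 W=0
Move 9: B@(1,2) -> caps B=0 W=0
Move 10: W@(3,0) -> caps B=0 W=1
Move 11: B@(0,3) -> caps B=0 W=1

Answer: .BBB
..BW
WW..
W.WB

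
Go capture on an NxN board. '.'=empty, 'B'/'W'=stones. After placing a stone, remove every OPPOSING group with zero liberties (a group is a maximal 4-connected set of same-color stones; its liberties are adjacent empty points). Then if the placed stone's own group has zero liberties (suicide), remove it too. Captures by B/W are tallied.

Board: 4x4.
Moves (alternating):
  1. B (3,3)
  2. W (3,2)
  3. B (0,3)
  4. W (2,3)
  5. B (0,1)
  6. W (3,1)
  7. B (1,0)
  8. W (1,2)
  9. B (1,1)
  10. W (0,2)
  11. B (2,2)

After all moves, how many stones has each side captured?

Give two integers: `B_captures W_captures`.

Answer: 0 1

Derivation:
Move 1: B@(3,3) -> caps B=0 W=0
Move 2: W@(3,2) -> caps B=0 W=0
Move 3: B@(0,3) -> caps B=0 W=0
Move 4: W@(2,3) -> caps B=0 W=1
Move 5: B@(0,1) -> caps B=0 W=1
Move 6: W@(3,1) -> caps B=0 W=1
Move 7: B@(1,0) -> caps B=0 W=1
Move 8: W@(1,2) -> caps B=0 W=1
Move 9: B@(1,1) -> caps B=0 W=1
Move 10: W@(0,2) -> caps B=0 W=1
Move 11: B@(2,2) -> caps B=0 W=1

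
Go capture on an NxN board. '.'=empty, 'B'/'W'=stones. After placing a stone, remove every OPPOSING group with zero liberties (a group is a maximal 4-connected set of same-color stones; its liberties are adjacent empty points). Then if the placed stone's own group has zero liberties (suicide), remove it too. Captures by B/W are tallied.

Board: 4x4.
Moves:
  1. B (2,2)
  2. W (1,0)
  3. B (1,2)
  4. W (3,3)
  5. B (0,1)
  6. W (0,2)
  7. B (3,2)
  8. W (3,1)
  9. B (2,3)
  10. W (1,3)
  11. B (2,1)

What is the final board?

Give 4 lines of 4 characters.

Move 1: B@(2,2) -> caps B=0 W=0
Move 2: W@(1,0) -> caps B=0 W=0
Move 3: B@(1,2) -> caps B=0 W=0
Move 4: W@(3,3) -> caps B=0 W=0
Move 5: B@(0,1) -> caps B=0 W=0
Move 6: W@(0,2) -> caps B=0 W=0
Move 7: B@(3,2) -> caps B=0 W=0
Move 8: W@(3,1) -> caps B=0 W=0
Move 9: B@(2,3) -> caps B=1 W=0
Move 10: W@(1,3) -> caps B=1 W=0
Move 11: B@(2,1) -> caps B=1 W=0

Answer: .BW.
W.BW
.BBB
.WB.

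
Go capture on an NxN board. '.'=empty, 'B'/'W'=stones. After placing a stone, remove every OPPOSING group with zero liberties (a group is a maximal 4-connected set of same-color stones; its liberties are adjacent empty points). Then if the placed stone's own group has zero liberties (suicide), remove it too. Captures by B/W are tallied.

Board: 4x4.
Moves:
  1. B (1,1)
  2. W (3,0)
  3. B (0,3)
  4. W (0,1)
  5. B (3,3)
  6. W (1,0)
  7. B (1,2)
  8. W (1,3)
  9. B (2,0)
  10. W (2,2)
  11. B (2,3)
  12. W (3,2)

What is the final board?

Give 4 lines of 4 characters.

Answer: .W.B
WBB.
B.WB
W.WB

Derivation:
Move 1: B@(1,1) -> caps B=0 W=0
Move 2: W@(3,0) -> caps B=0 W=0
Move 3: B@(0,3) -> caps B=0 W=0
Move 4: W@(0,1) -> caps B=0 W=0
Move 5: B@(3,3) -> caps B=0 W=0
Move 6: W@(1,0) -> caps B=0 W=0
Move 7: B@(1,2) -> caps B=0 W=0
Move 8: W@(1,3) -> caps B=0 W=0
Move 9: B@(2,0) -> caps B=0 W=0
Move 10: W@(2,2) -> caps B=0 W=0
Move 11: B@(2,3) -> caps B=1 W=0
Move 12: W@(3,2) -> caps B=1 W=0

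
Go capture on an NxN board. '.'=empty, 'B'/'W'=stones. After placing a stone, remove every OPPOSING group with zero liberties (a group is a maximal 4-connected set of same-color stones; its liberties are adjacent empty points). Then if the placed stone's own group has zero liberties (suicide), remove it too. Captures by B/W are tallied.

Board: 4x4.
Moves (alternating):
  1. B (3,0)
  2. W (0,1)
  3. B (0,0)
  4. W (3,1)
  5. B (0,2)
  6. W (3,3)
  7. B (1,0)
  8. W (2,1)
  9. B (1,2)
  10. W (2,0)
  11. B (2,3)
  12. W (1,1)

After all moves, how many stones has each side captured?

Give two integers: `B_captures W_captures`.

Answer: 0 3

Derivation:
Move 1: B@(3,0) -> caps B=0 W=0
Move 2: W@(0,1) -> caps B=0 W=0
Move 3: B@(0,0) -> caps B=0 W=0
Move 4: W@(3,1) -> caps B=0 W=0
Move 5: B@(0,2) -> caps B=0 W=0
Move 6: W@(3,3) -> caps B=0 W=0
Move 7: B@(1,0) -> caps B=0 W=0
Move 8: W@(2,1) -> caps B=0 W=0
Move 9: B@(1,2) -> caps B=0 W=0
Move 10: W@(2,0) -> caps B=0 W=1
Move 11: B@(2,3) -> caps B=0 W=1
Move 12: W@(1,1) -> caps B=0 W=3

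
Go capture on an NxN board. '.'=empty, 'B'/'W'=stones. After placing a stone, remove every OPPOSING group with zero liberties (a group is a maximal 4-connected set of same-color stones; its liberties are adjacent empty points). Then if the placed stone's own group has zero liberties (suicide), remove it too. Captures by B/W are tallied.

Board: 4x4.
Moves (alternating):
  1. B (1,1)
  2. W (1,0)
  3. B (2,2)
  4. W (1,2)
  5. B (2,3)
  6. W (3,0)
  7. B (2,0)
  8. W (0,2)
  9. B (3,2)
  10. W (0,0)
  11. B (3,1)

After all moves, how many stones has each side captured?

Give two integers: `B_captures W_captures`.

Answer: 1 0

Derivation:
Move 1: B@(1,1) -> caps B=0 W=0
Move 2: W@(1,0) -> caps B=0 W=0
Move 3: B@(2,2) -> caps B=0 W=0
Move 4: W@(1,2) -> caps B=0 W=0
Move 5: B@(2,3) -> caps B=0 W=0
Move 6: W@(3,0) -> caps B=0 W=0
Move 7: B@(2,0) -> caps B=0 W=0
Move 8: W@(0,2) -> caps B=0 W=0
Move 9: B@(3,2) -> caps B=0 W=0
Move 10: W@(0,0) -> caps B=0 W=0
Move 11: B@(3,1) -> caps B=1 W=0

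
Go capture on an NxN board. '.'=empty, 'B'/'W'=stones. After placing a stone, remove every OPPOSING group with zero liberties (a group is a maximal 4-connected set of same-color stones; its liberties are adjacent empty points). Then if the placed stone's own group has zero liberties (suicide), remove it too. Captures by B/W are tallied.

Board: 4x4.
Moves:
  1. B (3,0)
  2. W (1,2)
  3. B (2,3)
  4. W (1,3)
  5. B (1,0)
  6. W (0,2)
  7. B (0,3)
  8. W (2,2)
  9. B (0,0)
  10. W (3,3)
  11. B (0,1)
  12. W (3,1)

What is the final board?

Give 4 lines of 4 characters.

Move 1: B@(3,0) -> caps B=0 W=0
Move 2: W@(1,2) -> caps B=0 W=0
Move 3: B@(2,3) -> caps B=0 W=0
Move 4: W@(1,3) -> caps B=0 W=0
Move 5: B@(1,0) -> caps B=0 W=0
Move 6: W@(0,2) -> caps B=0 W=0
Move 7: B@(0,3) -> caps B=0 W=0
Move 8: W@(2,2) -> caps B=0 W=0
Move 9: B@(0,0) -> caps B=0 W=0
Move 10: W@(3,3) -> caps B=0 W=1
Move 11: B@(0,1) -> caps B=0 W=1
Move 12: W@(3,1) -> caps B=0 W=1

Answer: BBW.
B.WW
..W.
BW.W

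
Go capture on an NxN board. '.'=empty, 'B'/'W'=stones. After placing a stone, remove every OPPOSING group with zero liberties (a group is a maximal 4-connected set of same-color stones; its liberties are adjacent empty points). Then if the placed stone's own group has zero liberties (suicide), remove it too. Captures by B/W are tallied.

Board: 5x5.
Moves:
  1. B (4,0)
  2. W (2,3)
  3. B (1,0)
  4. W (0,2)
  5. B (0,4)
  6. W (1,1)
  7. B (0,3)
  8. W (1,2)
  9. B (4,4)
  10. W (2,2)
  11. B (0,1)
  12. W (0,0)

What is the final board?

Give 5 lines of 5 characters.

Answer: W.WBB
BWW..
..WW.
.....
B...B

Derivation:
Move 1: B@(4,0) -> caps B=0 W=0
Move 2: W@(2,3) -> caps B=0 W=0
Move 3: B@(1,0) -> caps B=0 W=0
Move 4: W@(0,2) -> caps B=0 W=0
Move 5: B@(0,4) -> caps B=0 W=0
Move 6: W@(1,1) -> caps B=0 W=0
Move 7: B@(0,3) -> caps B=0 W=0
Move 8: W@(1,2) -> caps B=0 W=0
Move 9: B@(4,4) -> caps B=0 W=0
Move 10: W@(2,2) -> caps B=0 W=0
Move 11: B@(0,1) -> caps B=0 W=0
Move 12: W@(0,0) -> caps B=0 W=1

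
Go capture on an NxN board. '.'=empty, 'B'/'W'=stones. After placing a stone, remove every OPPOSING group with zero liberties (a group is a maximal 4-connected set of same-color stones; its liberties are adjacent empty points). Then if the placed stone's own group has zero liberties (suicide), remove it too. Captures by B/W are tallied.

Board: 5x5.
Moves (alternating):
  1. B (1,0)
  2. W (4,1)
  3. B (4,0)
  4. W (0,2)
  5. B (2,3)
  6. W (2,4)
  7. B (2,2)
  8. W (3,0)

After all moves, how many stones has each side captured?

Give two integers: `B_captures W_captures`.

Move 1: B@(1,0) -> caps B=0 W=0
Move 2: W@(4,1) -> caps B=0 W=0
Move 3: B@(4,0) -> caps B=0 W=0
Move 4: W@(0,2) -> caps B=0 W=0
Move 5: B@(2,3) -> caps B=0 W=0
Move 6: W@(2,4) -> caps B=0 W=0
Move 7: B@(2,2) -> caps B=0 W=0
Move 8: W@(3,0) -> caps B=0 W=1

Answer: 0 1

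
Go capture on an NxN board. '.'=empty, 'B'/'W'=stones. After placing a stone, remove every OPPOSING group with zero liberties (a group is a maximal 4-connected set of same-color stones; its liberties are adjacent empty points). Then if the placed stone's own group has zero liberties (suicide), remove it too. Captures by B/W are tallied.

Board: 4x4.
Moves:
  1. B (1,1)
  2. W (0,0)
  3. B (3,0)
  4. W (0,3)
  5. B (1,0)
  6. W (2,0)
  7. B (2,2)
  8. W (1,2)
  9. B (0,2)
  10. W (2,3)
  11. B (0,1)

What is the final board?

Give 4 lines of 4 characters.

Move 1: B@(1,1) -> caps B=0 W=0
Move 2: W@(0,0) -> caps B=0 W=0
Move 3: B@(3,0) -> caps B=0 W=0
Move 4: W@(0,3) -> caps B=0 W=0
Move 5: B@(1,0) -> caps B=0 W=0
Move 6: W@(2,0) -> caps B=0 W=0
Move 7: B@(2,2) -> caps B=0 W=0
Move 8: W@(1,2) -> caps B=0 W=0
Move 9: B@(0,2) -> caps B=0 W=0
Move 10: W@(2,3) -> caps B=0 W=0
Move 11: B@(0,1) -> caps B=1 W=0

Answer: .BBW
BBW.
W.BW
B...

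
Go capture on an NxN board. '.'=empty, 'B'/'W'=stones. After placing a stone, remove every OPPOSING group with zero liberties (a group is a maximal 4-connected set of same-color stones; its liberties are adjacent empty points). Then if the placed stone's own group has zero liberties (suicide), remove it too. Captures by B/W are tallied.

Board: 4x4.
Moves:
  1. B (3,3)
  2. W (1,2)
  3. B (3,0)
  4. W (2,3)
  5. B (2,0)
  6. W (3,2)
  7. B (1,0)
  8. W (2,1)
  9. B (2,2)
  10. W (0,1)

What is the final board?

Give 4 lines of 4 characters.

Answer: .W..
B.W.
BW.W
B.W.

Derivation:
Move 1: B@(3,3) -> caps B=0 W=0
Move 2: W@(1,2) -> caps B=0 W=0
Move 3: B@(3,0) -> caps B=0 W=0
Move 4: W@(2,3) -> caps B=0 W=0
Move 5: B@(2,0) -> caps B=0 W=0
Move 6: W@(3,2) -> caps B=0 W=1
Move 7: B@(1,0) -> caps B=0 W=1
Move 8: W@(2,1) -> caps B=0 W=1
Move 9: B@(2,2) -> caps B=0 W=1
Move 10: W@(0,1) -> caps B=0 W=1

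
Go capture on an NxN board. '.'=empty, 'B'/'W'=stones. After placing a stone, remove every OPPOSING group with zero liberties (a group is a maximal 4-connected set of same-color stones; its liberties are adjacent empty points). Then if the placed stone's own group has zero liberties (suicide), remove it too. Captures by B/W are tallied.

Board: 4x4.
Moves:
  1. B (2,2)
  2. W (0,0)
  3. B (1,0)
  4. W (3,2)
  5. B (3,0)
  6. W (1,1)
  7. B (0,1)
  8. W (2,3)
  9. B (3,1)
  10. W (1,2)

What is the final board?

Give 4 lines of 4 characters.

Answer: .B..
BWW.
..BW
BBW.

Derivation:
Move 1: B@(2,2) -> caps B=0 W=0
Move 2: W@(0,0) -> caps B=0 W=0
Move 3: B@(1,0) -> caps B=0 W=0
Move 4: W@(3,2) -> caps B=0 W=0
Move 5: B@(3,0) -> caps B=0 W=0
Move 6: W@(1,1) -> caps B=0 W=0
Move 7: B@(0,1) -> caps B=1 W=0
Move 8: W@(2,3) -> caps B=1 W=0
Move 9: B@(3,1) -> caps B=1 W=0
Move 10: W@(1,2) -> caps B=1 W=0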